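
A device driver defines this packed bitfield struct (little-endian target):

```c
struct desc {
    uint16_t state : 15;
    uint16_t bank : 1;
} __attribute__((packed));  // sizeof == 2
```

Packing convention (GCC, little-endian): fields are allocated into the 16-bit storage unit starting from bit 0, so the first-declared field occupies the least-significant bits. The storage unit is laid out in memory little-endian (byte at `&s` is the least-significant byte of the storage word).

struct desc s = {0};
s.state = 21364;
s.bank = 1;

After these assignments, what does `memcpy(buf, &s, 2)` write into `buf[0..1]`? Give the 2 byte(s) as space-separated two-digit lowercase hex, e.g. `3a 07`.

state:15 = 21364 → 0x5374 << 0 → word 0x5374
bank:1 = 1 → 0x1 << 15 → word 0xd374
word = 0xd374 → little-endian bytes:
  [0]=0x74  [1]=0xd3

74 d3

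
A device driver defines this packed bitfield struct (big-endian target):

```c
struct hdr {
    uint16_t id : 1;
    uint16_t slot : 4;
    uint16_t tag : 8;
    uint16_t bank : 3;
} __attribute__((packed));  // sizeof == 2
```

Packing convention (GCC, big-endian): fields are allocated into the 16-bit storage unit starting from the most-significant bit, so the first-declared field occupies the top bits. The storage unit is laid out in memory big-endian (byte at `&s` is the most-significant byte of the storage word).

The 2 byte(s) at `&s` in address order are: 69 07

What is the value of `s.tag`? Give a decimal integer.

[0]=0x69 [1]=0x07 (big-endian) → word 0x6907
id:1 @ bit 15 → (0x6907>>15)&0x1 = 0x0
slot:4 @ bit 11 → (0x6907>>11)&0xf = 0xd
tag:8 @ bit 3 → (0x6907>>3)&0xff = 0x20  ←
bank:3 @ bit 0 → (0x6907>>0)&0x7 = 0x7

32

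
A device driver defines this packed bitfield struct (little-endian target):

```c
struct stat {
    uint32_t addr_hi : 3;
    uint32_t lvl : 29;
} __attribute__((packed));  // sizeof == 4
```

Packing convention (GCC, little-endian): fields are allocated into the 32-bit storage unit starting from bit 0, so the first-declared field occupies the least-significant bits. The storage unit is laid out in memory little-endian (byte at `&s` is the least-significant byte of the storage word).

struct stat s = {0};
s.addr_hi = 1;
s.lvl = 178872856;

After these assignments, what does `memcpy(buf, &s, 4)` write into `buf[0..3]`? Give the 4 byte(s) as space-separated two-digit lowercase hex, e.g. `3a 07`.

c1 10 4b 55

[0+:3] addr_hi=1 & 0x7 = 0x1; word=0x00000001
[3+:29] lvl=178872856 & 0x1fffffff = 0xaa96218; word=0x554b10c1
word = 0x554b10c1 → little-endian bytes:
  [0]=0xc1  [1]=0x10  [2]=0x4b  [3]=0x55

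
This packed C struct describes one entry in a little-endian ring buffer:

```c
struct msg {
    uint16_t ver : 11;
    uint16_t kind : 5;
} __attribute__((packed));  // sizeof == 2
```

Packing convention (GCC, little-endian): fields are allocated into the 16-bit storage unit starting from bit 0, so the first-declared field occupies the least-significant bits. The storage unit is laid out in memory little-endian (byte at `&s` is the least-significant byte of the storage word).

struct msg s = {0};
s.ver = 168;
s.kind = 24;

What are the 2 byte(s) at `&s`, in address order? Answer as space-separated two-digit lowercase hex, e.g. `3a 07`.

a8 c0

ver:11 = 168 → 0xa8 << 0 → word 0x00a8
kind:5 = 24 → 0x18 << 11 → word 0xc0a8
word = 0xc0a8 → little-endian bytes:
  [0]=0xa8  [1]=0xc0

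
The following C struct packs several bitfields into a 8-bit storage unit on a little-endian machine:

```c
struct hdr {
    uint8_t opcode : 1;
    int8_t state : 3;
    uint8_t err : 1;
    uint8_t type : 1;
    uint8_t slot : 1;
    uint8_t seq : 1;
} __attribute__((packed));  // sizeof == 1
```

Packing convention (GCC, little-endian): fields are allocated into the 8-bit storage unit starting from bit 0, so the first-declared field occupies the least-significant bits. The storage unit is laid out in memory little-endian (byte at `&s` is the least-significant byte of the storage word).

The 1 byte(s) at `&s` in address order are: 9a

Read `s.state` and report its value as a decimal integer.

-3

[0]=0x9a (little-endian) → word 0x9a
opcode [0+:1] = (word>>0) & 0x1 = 0
state [1+:3] = (word>>1) & 0x7 = 5  ←
err [4+:1] = (word>>4) & 0x1 = 1
type [5+:1] = (word>>5) & 0x1 = 0
slot [6+:1] = (word>>6) & 0x1 = 0
seq [7+:1] = (word>>7) & 0x1 = 1
state signed 3b, MSB=1: 5 - 8 = -3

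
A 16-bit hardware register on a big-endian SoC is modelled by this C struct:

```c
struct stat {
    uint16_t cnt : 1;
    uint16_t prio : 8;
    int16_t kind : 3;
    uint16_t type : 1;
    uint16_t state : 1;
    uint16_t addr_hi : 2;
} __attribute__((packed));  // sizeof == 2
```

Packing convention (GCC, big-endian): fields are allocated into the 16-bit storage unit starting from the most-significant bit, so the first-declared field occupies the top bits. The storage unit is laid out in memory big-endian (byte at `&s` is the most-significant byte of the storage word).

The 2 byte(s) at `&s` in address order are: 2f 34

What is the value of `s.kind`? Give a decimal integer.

[0]=0x2f [1]=0x34 (big-endian) → word 0x2f34
cnt [15+:1] = (word>>15) & 0x1 = 0
prio [7+:8] = (word>>7) & 0xff = 94
kind [4+:3] = (word>>4) & 0x7 = 3  ←
type [3+:1] = (word>>3) & 0x1 = 0
state [2+:1] = (word>>2) & 0x1 = 1
addr_hi [0+:2] = (word>>0) & 0x3 = 0
kind signed 3b, MSB=0: value = 3

3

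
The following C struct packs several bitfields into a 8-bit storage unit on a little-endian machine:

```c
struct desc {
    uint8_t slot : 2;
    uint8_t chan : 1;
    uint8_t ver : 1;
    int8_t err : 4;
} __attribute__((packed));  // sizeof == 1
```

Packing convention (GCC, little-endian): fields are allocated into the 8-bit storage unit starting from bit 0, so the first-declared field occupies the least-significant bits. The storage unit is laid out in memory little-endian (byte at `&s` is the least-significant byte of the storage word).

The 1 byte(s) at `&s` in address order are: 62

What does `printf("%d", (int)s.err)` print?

6

[0]=0x62 (little-endian) → word 0x62
slot:2 @ bit 0 → (0x62>>0)&0x3 = 0x2
chan:1 @ bit 2 → (0x62>>2)&0x1 = 0x0
ver:1 @ bit 3 → (0x62>>3)&0x1 = 0x0
err:4 @ bit 4 → (0x62>>4)&0xf = 0x6  ←
err signed 4b, MSB=0: value = 6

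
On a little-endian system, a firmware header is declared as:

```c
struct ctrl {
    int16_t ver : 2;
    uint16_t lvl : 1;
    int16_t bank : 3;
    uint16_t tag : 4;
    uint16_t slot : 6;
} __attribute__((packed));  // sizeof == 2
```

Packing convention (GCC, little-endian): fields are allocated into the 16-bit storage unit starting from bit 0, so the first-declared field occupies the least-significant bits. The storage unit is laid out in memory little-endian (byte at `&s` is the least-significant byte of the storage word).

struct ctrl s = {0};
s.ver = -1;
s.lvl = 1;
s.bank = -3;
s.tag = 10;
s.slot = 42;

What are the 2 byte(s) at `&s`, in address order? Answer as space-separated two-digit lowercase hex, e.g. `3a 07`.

af aa

[0+:2] ver=-1 & 0x3 = 0x3; word=0x0003
[2+:1] lvl=1 & 0x1 = 0x1; word=0x0007
[3+:3] bank=-3 & 0x7 = 0x5; word=0x002f
[6+:4] tag=10 & 0xf = 0xa; word=0x02af
[10+:6] slot=42 & 0x3f = 0x2a; word=0xaaaf
word = 0xaaaf → little-endian bytes:
  [0]=0xaf  [1]=0xaa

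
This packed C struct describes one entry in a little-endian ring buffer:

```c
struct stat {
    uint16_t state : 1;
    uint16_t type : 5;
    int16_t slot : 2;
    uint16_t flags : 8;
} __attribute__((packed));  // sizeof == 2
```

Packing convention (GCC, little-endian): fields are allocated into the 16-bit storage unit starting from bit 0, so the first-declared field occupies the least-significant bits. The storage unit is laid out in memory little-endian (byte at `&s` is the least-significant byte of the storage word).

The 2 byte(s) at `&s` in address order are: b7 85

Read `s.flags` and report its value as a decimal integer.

133

[0]=0xb7 [1]=0x85 (little-endian) → word 0x85b7
state:1 @ bit 0 → (0x85b7>>0)&0x1 = 0x1
type:5 @ bit 1 → (0x85b7>>1)&0x1f = 0x1b
slot:2 @ bit 6 → (0x85b7>>6)&0x3 = 0x2
flags:8 @ bit 8 → (0x85b7>>8)&0xff = 0x85  ←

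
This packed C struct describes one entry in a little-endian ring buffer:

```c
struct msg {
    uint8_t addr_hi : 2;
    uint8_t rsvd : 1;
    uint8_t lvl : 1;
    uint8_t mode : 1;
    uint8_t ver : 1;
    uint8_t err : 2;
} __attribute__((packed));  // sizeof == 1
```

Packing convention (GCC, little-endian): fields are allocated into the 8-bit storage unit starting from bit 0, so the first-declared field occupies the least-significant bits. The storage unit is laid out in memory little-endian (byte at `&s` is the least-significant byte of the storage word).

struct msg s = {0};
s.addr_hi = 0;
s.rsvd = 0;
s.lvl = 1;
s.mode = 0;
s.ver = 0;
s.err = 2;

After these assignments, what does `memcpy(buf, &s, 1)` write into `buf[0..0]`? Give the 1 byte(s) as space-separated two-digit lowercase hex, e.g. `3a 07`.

addr_hi:2 = 0 → 0x0 << 0 → word 0x00
rsvd:1 = 0 → 0x0 << 2 → word 0x00
lvl:1 = 1 → 0x1 << 3 → word 0x08
mode:1 = 0 → 0x0 << 4 → word 0x08
ver:1 = 0 → 0x0 << 5 → word 0x08
err:2 = 2 → 0x2 << 6 → word 0x88
word = 0x88 → little-endian bytes:
  [0]=0x88

88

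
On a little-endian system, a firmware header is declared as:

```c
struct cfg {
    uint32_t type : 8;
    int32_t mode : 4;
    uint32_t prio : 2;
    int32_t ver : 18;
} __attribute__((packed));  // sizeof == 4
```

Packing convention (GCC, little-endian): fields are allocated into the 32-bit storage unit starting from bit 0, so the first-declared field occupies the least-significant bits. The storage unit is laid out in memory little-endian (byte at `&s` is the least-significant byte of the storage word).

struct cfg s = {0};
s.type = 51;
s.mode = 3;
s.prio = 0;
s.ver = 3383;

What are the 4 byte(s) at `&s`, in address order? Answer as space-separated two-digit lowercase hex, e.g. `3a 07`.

[0+:8] type=51 & 0xff = 0x33; word=0x00000033
[8+:4] mode=3 & 0xf = 0x3; word=0x00000333
[12+:2] prio=0 & 0x3 = 0x0; word=0x00000333
[14+:18] ver=3383 & 0x3ffff = 0xd37; word=0x034dc333
word = 0x034dc333 → little-endian bytes:
  [0]=0x33  [1]=0xc3  [2]=0x4d  [3]=0x03

33 c3 4d 03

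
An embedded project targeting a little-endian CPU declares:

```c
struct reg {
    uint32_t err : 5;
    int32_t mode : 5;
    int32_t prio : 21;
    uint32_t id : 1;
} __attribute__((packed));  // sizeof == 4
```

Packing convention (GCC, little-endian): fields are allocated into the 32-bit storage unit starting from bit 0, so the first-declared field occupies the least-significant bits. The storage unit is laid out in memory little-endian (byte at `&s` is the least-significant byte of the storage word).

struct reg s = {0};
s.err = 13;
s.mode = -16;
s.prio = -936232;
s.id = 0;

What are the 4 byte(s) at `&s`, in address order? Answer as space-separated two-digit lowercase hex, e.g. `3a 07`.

0d 62 db 46

err (5b) val=13 bits=0xd at bit 0: 0x0000000d
mode (5b) val=-16 bits=0x10 at bit 5: 0x0000020d
prio (21b) val=-936232 bits=0x11b6d8 at bit 10: 0x46db620d
id (1b) val=0 bits=0x0 at bit 31: 0x46db620d
word = 0x46db620d → little-endian bytes:
  [0]=0x0d  [1]=0x62  [2]=0xdb  [3]=0x46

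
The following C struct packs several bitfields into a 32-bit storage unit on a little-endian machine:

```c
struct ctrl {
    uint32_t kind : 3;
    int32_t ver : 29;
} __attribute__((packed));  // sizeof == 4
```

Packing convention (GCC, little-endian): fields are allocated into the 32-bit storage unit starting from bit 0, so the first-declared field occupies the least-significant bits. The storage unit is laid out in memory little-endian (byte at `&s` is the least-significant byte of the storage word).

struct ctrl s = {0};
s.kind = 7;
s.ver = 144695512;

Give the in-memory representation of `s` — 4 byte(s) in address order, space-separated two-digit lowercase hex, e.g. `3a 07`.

kind (3b) val=7 bits=0x7 at bit 0: 0x00000007
ver (29b) val=144695512 bits=0x89fe0d8 at bit 3: 0x44ff06c7
word = 0x44ff06c7 → little-endian bytes:
  [0]=0xc7  [1]=0x06  [2]=0xff  [3]=0x44

c7 06 ff 44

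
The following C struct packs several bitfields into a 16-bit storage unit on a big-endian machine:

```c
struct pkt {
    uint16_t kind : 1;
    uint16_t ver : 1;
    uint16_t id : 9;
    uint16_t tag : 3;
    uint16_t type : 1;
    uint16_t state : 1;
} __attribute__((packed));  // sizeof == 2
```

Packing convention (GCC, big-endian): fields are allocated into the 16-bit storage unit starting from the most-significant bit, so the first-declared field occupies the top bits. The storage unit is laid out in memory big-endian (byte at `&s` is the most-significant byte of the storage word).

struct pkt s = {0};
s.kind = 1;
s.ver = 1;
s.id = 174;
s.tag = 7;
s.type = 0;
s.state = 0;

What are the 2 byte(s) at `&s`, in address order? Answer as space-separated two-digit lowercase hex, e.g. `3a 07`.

kind (1b) val=1 bits=0x1 at bit 15: 0x8000
ver (1b) val=1 bits=0x1 at bit 14: 0xc000
id (9b) val=174 bits=0xae at bit 5: 0xd5c0
tag (3b) val=7 bits=0x7 at bit 2: 0xd5dc
type (1b) val=0 bits=0x0 at bit 1: 0xd5dc
state (1b) val=0 bits=0x0 at bit 0: 0xd5dc
word = 0xd5dc → big-endian bytes:
  [0]=0xd5  [1]=0xdc

d5 dc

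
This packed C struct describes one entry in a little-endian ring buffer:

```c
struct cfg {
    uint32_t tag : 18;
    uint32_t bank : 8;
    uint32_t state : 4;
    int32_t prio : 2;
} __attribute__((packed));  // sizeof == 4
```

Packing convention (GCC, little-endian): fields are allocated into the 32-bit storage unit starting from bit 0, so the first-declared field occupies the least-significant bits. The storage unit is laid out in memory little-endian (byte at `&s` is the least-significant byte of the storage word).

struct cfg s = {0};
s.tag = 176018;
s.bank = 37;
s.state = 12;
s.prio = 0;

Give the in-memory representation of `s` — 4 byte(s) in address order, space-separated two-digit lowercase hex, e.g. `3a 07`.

tag:18 = 176018 → 0x2af92 << 0 → word 0x0002af92
bank:8 = 37 → 0x25 << 18 → word 0x0096af92
state:4 = 12 → 0xc << 26 → word 0x3096af92
prio:2 = 0 → 0x0 << 30 → word 0x3096af92
word = 0x3096af92 → little-endian bytes:
  [0]=0x92  [1]=0xaf  [2]=0x96  [3]=0x30

92 af 96 30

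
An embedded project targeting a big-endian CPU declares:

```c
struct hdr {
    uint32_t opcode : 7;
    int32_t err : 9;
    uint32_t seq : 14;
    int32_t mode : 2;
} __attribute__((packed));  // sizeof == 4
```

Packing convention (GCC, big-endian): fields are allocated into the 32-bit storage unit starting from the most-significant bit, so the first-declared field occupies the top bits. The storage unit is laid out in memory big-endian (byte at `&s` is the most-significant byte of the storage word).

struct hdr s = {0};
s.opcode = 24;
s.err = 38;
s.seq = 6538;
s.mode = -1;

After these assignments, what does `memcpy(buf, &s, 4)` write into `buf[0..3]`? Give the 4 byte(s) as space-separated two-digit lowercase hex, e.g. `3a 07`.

30 26 66 2b

[25+:7] opcode=24 & 0x7f = 0x18; word=0x30000000
[16+:9] err=38 & 0x1ff = 0x26; word=0x30260000
[2+:14] seq=6538 & 0x3fff = 0x198a; word=0x30266628
[0+:2] mode=-1 & 0x3 = 0x3; word=0x3026662b
word = 0x3026662b → big-endian bytes:
  [0]=0x30  [1]=0x26  [2]=0x66  [3]=0x2b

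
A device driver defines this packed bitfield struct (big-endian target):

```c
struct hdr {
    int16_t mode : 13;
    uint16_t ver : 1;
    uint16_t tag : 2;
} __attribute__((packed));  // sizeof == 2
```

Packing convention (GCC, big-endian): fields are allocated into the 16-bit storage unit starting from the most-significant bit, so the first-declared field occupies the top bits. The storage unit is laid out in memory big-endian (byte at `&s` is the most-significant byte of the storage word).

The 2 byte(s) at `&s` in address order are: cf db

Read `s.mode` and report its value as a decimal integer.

[0]=0xcf [1]=0xdb (big-endian) → word 0xcfdb
mode [3+:13] = (word>>3) & 0x1fff = 6651  ←
ver [2+:1] = (word>>2) & 0x1 = 0
tag [0+:2] = (word>>0) & 0x3 = 3
mode signed 13b, MSB=1: 6651 - 8192 = -1541

-1541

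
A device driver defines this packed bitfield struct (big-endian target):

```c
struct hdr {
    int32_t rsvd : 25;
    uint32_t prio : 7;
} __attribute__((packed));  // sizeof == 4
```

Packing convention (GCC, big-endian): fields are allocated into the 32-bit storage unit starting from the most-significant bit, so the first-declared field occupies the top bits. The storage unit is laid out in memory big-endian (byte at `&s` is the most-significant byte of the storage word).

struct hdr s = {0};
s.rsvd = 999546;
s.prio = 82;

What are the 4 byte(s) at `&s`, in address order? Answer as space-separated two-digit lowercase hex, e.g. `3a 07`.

07 a0 3d 52

rsvd (25b) val=999546 bits=0xf407a at bit 7: 0x07a03d00
prio (7b) val=82 bits=0x52 at bit 0: 0x07a03d52
word = 0x07a03d52 → big-endian bytes:
  [0]=0x07  [1]=0xa0  [2]=0x3d  [3]=0x52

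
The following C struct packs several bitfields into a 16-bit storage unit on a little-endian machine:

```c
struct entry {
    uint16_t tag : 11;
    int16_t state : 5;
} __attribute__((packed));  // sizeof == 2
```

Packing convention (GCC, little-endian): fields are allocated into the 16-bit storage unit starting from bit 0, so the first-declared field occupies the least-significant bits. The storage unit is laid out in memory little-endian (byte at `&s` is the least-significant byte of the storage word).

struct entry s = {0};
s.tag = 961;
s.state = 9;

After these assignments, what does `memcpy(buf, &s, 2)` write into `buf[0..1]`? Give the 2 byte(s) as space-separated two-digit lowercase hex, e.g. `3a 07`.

c1 4b

tag:11 = 961 → 0x3c1 << 0 → word 0x03c1
state:5 = 9 → 0x9 << 11 → word 0x4bc1
word = 0x4bc1 → little-endian bytes:
  [0]=0xc1  [1]=0x4b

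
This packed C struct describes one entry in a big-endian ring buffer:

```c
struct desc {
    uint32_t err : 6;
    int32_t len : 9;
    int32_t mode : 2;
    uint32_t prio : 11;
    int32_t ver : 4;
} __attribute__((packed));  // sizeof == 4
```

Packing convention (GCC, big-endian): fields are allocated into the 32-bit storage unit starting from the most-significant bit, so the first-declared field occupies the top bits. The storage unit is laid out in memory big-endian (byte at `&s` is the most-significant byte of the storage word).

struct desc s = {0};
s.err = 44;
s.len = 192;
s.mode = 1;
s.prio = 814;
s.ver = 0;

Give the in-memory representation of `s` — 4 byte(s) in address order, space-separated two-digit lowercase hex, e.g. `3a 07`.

[26+:6] err=44 & 0x3f = 0x2c; word=0xb0000000
[17+:9] len=192 & 0x1ff = 0xc0; word=0xb1800000
[15+:2] mode=1 & 0x3 = 0x1; word=0xb1808000
[4+:11] prio=814 & 0x7ff = 0x32e; word=0xb180b2e0
[0+:4] ver=0 & 0xf = 0x0; word=0xb180b2e0
word = 0xb180b2e0 → big-endian bytes:
  [0]=0xb1  [1]=0x80  [2]=0xb2  [3]=0xe0

b1 80 b2 e0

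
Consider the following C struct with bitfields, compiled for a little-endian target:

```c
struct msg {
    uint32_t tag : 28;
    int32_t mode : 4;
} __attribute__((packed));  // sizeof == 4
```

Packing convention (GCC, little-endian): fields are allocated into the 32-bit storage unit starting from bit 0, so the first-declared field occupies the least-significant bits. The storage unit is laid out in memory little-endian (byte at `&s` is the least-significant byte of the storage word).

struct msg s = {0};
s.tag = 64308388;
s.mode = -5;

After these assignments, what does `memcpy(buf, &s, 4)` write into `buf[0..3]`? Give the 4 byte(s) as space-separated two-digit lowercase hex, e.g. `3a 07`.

a4 44 d5 b3

[0+:28] tag=64308388 & 0xfffffff = 0x3d544a4; word=0x03d544a4
[28+:4] mode=-5 & 0xf = 0xb; word=0xb3d544a4
word = 0xb3d544a4 → little-endian bytes:
  [0]=0xa4  [1]=0x44  [2]=0xd5  [3]=0xb3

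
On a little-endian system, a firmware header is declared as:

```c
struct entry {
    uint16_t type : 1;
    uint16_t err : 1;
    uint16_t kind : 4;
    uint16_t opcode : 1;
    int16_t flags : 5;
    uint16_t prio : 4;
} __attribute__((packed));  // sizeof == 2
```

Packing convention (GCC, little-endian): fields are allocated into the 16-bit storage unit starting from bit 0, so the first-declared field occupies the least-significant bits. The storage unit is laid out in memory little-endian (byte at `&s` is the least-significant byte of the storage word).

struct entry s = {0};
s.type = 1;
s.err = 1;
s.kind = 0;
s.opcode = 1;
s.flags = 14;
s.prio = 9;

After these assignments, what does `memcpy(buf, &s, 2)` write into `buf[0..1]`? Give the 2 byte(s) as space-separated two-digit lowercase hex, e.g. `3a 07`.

43 97

type:1 = 1 → 0x1 << 0 → word 0x0001
err:1 = 1 → 0x1 << 1 → word 0x0003
kind:4 = 0 → 0x0 << 2 → word 0x0003
opcode:1 = 1 → 0x1 << 6 → word 0x0043
flags:5 = 14 → 0xe << 7 → word 0x0743
prio:4 = 9 → 0x9 << 12 → word 0x9743
word = 0x9743 → little-endian bytes:
  [0]=0x43  [1]=0x97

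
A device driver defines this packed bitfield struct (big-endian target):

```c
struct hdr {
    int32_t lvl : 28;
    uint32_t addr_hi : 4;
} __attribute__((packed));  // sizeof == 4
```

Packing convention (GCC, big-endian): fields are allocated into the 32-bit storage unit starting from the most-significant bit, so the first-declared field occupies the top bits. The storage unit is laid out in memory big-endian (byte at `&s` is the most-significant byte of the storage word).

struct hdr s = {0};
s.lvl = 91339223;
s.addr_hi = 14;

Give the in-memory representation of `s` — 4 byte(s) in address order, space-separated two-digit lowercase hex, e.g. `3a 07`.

57 1b 9d 7e

[4+:28] lvl=91339223 & 0xfffffff = 0x571b9d7; word=0x571b9d70
[0+:4] addr_hi=14 & 0xf = 0xe; word=0x571b9d7e
word = 0x571b9d7e → big-endian bytes:
  [0]=0x57  [1]=0x1b  [2]=0x9d  [3]=0x7e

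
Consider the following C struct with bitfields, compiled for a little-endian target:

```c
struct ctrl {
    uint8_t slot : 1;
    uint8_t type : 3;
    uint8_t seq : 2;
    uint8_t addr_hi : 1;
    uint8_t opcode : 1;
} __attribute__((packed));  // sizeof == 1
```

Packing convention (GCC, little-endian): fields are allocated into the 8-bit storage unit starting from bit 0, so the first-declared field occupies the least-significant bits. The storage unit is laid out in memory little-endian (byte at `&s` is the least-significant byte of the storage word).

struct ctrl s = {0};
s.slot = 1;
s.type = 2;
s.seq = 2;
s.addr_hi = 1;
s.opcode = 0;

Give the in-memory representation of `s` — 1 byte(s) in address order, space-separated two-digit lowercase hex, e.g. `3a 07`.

[0+:1] slot=1 & 0x1 = 0x1; word=0x01
[1+:3] type=2 & 0x7 = 0x2; word=0x05
[4+:2] seq=2 & 0x3 = 0x2; word=0x25
[6+:1] addr_hi=1 & 0x1 = 0x1; word=0x65
[7+:1] opcode=0 & 0x1 = 0x0; word=0x65
word = 0x65 → little-endian bytes:
  [0]=0x65

65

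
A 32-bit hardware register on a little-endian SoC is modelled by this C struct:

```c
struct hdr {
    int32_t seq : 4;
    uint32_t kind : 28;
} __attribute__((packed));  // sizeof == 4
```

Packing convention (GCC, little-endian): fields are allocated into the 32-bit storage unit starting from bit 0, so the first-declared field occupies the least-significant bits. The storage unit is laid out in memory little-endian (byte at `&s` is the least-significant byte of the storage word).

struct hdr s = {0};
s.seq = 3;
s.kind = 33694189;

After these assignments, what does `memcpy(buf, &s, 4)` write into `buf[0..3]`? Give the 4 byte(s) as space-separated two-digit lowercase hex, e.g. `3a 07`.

d3 1e 22 20

seq (4b) val=3 bits=0x3 at bit 0: 0x00000003
kind (28b) val=33694189 bits=0x20221ed at bit 4: 0x20221ed3
word = 0x20221ed3 → little-endian bytes:
  [0]=0xd3  [1]=0x1e  [2]=0x22  [3]=0x20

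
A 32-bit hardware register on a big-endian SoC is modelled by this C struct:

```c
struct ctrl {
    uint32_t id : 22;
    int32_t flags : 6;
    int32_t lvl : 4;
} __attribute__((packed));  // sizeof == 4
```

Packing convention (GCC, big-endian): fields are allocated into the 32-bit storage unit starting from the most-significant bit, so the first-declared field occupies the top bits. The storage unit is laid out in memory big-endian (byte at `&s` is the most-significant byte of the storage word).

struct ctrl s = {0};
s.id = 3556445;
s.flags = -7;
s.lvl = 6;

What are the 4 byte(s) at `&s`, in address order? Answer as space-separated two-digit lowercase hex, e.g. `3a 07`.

id (22b) val=3556445 bits=0x36445d at bit 10: 0xd9117400
flags (6b) val=-7 bits=0x39 at bit 4: 0xd9117790
lvl (4b) val=6 bits=0x6 at bit 0: 0xd9117796
word = 0xd9117796 → big-endian bytes:
  [0]=0xd9  [1]=0x11  [2]=0x77  [3]=0x96

d9 11 77 96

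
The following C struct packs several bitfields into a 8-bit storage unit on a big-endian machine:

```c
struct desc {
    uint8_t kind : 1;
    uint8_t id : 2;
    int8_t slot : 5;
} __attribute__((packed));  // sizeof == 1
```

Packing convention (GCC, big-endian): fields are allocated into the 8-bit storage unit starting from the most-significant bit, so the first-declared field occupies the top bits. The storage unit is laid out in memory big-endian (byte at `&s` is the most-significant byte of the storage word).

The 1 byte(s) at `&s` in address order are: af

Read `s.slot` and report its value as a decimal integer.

[0]=0xaf (big-endian) → word 0xaf
kind [7+:1] = (word>>7) & 0x1 = 1
id [5+:2] = (word>>5) & 0x3 = 1
slot [0+:5] = (word>>0) & 0x1f = 15  ←
slot signed 5b, MSB=0: value = 15

15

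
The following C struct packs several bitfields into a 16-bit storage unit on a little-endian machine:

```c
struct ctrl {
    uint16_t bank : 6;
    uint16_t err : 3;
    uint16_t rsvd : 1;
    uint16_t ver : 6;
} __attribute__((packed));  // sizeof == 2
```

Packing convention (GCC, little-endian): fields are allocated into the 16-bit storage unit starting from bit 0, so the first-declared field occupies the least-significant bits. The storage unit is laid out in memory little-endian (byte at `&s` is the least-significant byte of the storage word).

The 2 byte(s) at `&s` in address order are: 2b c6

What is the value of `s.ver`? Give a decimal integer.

49

[0]=0x2b [1]=0xc6 (little-endian) → word 0xc62b
bank:6 @ bit 0 → (0xc62b>>0)&0x3f = 0x2b
err:3 @ bit 6 → (0xc62b>>6)&0x7 = 0x0
rsvd:1 @ bit 9 → (0xc62b>>9)&0x1 = 0x1
ver:6 @ bit 10 → (0xc62b>>10)&0x3f = 0x31  ←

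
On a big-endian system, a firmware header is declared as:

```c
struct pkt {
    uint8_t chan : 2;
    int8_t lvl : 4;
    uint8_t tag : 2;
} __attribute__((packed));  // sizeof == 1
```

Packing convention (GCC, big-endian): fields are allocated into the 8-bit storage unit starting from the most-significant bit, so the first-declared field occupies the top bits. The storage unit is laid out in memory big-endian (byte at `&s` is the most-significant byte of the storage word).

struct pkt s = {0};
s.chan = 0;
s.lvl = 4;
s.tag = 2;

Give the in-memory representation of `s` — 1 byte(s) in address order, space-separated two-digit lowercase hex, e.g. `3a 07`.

chan:2 = 0 → 0x0 << 6 → word 0x00
lvl:4 = 4 → 0x4 << 2 → word 0x10
tag:2 = 2 → 0x2 << 0 → word 0x12
word = 0x12 → big-endian bytes:
  [0]=0x12

12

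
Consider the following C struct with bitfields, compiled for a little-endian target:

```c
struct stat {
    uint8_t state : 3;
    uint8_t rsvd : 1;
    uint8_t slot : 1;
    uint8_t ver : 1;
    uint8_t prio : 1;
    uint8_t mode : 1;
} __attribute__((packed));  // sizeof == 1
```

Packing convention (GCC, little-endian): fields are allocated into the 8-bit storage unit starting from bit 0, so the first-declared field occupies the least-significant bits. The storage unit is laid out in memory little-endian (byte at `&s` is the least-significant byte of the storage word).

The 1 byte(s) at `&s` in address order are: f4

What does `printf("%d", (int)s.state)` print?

[0]=0xf4 (little-endian) → word 0xf4
state:3 @ bit 0 → (0xf4>>0)&0x7 = 0x4  ←
rsvd:1 @ bit 3 → (0xf4>>3)&0x1 = 0x0
slot:1 @ bit 4 → (0xf4>>4)&0x1 = 0x1
ver:1 @ bit 5 → (0xf4>>5)&0x1 = 0x1
prio:1 @ bit 6 → (0xf4>>6)&0x1 = 0x1
mode:1 @ bit 7 → (0xf4>>7)&0x1 = 0x1

4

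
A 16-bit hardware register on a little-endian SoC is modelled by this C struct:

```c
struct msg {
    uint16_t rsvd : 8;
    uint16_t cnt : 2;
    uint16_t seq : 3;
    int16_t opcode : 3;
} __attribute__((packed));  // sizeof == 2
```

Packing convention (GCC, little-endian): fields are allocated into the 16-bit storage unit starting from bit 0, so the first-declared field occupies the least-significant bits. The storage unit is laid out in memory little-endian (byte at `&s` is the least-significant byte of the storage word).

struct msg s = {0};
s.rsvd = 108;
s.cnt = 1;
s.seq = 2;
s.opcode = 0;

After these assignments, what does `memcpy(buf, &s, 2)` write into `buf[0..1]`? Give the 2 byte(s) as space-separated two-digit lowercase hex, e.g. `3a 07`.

rsvd (8b) val=108 bits=0x6c at bit 0: 0x006c
cnt (2b) val=1 bits=0x1 at bit 8: 0x016c
seq (3b) val=2 bits=0x2 at bit 10: 0x096c
opcode (3b) val=0 bits=0x0 at bit 13: 0x096c
word = 0x096c → little-endian bytes:
  [0]=0x6c  [1]=0x09

6c 09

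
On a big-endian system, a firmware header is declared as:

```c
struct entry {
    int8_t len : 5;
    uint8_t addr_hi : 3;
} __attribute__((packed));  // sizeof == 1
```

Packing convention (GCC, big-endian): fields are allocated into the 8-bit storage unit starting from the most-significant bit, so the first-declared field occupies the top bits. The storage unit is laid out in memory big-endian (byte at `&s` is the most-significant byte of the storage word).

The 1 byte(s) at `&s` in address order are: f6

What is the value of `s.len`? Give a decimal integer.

[0]=0xf6 (big-endian) → word 0xf6
len:5 @ bit 3 → (0xf6>>3)&0x1f = 0x1e  ←
addr_hi:3 @ bit 0 → (0xf6>>0)&0x7 = 0x6
len signed 5b, MSB=1: 30 - 32 = -2

-2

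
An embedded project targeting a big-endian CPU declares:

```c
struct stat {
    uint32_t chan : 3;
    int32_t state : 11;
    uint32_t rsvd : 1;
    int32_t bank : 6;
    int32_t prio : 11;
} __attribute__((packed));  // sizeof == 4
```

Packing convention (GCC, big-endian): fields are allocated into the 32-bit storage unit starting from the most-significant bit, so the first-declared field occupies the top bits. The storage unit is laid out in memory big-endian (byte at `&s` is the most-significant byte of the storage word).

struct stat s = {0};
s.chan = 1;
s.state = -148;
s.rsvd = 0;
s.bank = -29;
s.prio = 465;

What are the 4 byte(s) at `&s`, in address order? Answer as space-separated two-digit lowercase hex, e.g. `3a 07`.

3d b1 19 d1

chan (3b) val=1 bits=0x1 at bit 29: 0x20000000
state (11b) val=-148 bits=0x76c at bit 18: 0x3db00000
rsvd (1b) val=0 bits=0x0 at bit 17: 0x3db00000
bank (6b) val=-29 bits=0x23 at bit 11: 0x3db11800
prio (11b) val=465 bits=0x1d1 at bit 0: 0x3db119d1
word = 0x3db119d1 → big-endian bytes:
  [0]=0x3d  [1]=0xb1  [2]=0x19  [3]=0xd1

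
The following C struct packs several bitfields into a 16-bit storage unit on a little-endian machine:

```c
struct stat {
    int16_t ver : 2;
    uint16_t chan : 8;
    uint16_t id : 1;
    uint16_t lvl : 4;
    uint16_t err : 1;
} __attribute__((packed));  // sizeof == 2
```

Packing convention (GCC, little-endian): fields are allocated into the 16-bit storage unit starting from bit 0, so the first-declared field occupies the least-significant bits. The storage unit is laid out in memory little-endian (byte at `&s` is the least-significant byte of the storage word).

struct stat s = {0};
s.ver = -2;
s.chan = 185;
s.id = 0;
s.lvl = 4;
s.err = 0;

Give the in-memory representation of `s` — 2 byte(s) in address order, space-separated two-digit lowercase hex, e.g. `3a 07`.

e6 22

ver (2b) val=-2 bits=0x2 at bit 0: 0x0002
chan (8b) val=185 bits=0xb9 at bit 2: 0x02e6
id (1b) val=0 bits=0x0 at bit 10: 0x02e6
lvl (4b) val=4 bits=0x4 at bit 11: 0x22e6
err (1b) val=0 bits=0x0 at bit 15: 0x22e6
word = 0x22e6 → little-endian bytes:
  [0]=0xe6  [1]=0x22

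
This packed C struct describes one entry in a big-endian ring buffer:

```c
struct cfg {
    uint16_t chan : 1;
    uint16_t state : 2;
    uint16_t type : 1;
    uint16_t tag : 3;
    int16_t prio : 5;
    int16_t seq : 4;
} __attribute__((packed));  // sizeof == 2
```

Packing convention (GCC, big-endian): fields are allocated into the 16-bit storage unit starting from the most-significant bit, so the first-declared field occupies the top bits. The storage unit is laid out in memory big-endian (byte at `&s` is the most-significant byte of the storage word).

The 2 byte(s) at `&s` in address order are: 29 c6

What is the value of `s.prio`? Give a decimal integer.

[0]=0x29 [1]=0xc6 (big-endian) → word 0x29c6
chan [15+:1] = (word>>15) & 0x1 = 0
state [13+:2] = (word>>13) & 0x3 = 1
type [12+:1] = (word>>12) & 0x1 = 0
tag [9+:3] = (word>>9) & 0x7 = 4
prio [4+:5] = (word>>4) & 0x1f = 28  ←
seq [0+:4] = (word>>0) & 0xf = 6
prio signed 5b, MSB=1: 28 - 32 = -4

-4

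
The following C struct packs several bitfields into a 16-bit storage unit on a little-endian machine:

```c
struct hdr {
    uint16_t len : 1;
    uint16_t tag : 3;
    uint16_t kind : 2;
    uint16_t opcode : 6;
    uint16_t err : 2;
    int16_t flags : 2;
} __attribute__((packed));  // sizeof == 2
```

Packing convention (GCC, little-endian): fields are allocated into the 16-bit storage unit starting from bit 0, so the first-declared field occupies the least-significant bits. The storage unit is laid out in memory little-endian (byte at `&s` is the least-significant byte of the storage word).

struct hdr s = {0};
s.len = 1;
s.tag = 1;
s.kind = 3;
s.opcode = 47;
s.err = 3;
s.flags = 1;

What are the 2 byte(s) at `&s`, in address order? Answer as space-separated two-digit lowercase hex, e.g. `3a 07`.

len:1 = 1 → 0x1 << 0 → word 0x0001
tag:3 = 1 → 0x1 << 1 → word 0x0003
kind:2 = 3 → 0x3 << 4 → word 0x0033
opcode:6 = 47 → 0x2f << 6 → word 0x0bf3
err:2 = 3 → 0x3 << 12 → word 0x3bf3
flags:2 = 1 → 0x1 << 14 → word 0x7bf3
word = 0x7bf3 → little-endian bytes:
  [0]=0xf3  [1]=0x7b

f3 7b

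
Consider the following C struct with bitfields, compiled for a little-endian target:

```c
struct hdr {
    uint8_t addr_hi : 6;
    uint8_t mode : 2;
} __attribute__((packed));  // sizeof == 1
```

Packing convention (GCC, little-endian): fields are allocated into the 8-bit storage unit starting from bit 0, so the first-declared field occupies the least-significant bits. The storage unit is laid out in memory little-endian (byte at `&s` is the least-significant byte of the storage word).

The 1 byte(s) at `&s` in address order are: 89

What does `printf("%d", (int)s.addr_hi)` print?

[0]=0x89 (little-endian) → word 0x89
addr_hi [0+:6] = (word>>0) & 0x3f = 9  ←
mode [6+:2] = (word>>6) & 0x3 = 2

9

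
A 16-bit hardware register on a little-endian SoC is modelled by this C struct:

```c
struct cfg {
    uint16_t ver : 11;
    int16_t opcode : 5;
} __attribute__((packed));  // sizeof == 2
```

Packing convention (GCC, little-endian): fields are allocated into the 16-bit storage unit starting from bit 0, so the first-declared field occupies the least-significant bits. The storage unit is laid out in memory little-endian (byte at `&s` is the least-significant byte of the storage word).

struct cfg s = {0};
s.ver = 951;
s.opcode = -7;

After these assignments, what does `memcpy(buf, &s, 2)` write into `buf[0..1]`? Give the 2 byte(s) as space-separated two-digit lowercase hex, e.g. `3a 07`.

b7 cb

ver (11b) val=951 bits=0x3b7 at bit 0: 0x03b7
opcode (5b) val=-7 bits=0x19 at bit 11: 0xcbb7
word = 0xcbb7 → little-endian bytes:
  [0]=0xb7  [1]=0xcb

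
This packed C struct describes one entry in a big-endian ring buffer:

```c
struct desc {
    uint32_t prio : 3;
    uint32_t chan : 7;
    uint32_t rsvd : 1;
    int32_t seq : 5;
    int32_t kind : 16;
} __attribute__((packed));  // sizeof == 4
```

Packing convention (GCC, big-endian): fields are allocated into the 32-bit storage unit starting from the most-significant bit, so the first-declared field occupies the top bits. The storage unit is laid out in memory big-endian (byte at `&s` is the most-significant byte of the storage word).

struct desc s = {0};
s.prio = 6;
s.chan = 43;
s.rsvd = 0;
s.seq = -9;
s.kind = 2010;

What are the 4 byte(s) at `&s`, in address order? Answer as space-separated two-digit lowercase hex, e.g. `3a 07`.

ca d7 07 da

prio (3b) val=6 bits=0x6 at bit 29: 0xc0000000
chan (7b) val=43 bits=0x2b at bit 22: 0xcac00000
rsvd (1b) val=0 bits=0x0 at bit 21: 0xcac00000
seq (5b) val=-9 bits=0x17 at bit 16: 0xcad70000
kind (16b) val=2010 bits=0x7da at bit 0: 0xcad707da
word = 0xcad707da → big-endian bytes:
  [0]=0xca  [1]=0xd7  [2]=0x07  [3]=0xda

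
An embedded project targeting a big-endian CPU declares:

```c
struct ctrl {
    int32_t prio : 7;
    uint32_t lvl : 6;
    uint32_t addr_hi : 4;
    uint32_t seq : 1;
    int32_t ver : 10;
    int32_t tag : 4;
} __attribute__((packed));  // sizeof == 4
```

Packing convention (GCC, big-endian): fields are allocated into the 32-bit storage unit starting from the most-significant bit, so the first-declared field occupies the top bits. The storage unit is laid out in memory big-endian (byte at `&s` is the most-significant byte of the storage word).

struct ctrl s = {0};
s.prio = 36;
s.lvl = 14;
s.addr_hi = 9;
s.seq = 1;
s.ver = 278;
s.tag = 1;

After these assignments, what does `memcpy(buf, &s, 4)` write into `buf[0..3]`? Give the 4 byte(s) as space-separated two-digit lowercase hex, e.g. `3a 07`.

[25+:7] prio=36 & 0x7f = 0x24; word=0x48000000
[19+:6] lvl=14 & 0x3f = 0xe; word=0x48700000
[15+:4] addr_hi=9 & 0xf = 0x9; word=0x48748000
[14+:1] seq=1 & 0x1 = 0x1; word=0x4874c000
[4+:10] ver=278 & 0x3ff = 0x116; word=0x4874d160
[0+:4] tag=1 & 0xf = 0x1; word=0x4874d161
word = 0x4874d161 → big-endian bytes:
  [0]=0x48  [1]=0x74  [2]=0xd1  [3]=0x61

48 74 d1 61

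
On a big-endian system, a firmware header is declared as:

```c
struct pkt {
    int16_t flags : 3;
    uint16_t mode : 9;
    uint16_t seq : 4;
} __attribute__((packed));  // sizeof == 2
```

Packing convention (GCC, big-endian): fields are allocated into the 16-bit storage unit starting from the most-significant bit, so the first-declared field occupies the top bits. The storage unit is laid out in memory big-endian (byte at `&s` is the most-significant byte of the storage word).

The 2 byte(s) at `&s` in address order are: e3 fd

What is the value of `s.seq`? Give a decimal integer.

[0]=0xe3 [1]=0xfd (big-endian) → word 0xe3fd
flags [13+:3] = (word>>13) & 0x7 = 7
mode [4+:9] = (word>>4) & 0x1ff = 63
seq [0+:4] = (word>>0) & 0xf = 13  ←

13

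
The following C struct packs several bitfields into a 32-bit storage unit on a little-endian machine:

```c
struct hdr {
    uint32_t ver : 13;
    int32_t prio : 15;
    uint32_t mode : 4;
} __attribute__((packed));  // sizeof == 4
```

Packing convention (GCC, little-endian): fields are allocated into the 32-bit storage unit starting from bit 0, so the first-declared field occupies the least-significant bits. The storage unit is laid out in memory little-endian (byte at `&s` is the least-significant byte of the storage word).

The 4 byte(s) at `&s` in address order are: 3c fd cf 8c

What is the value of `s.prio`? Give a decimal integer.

-6529

[0]=0x3c [1]=0xfd [2]=0xcf [3]=0x8c (little-endian) → word 0x8ccffd3c
ver:13 @ bit 0 → (0x8ccffd3c>>0)&0x1fff = 0x1d3c
prio:15 @ bit 13 → (0x8ccffd3c>>13)&0x7fff = 0x667f  ←
mode:4 @ bit 28 → (0x8ccffd3c>>28)&0xf = 0x8
prio signed 15b, MSB=1: 26239 - 32768 = -6529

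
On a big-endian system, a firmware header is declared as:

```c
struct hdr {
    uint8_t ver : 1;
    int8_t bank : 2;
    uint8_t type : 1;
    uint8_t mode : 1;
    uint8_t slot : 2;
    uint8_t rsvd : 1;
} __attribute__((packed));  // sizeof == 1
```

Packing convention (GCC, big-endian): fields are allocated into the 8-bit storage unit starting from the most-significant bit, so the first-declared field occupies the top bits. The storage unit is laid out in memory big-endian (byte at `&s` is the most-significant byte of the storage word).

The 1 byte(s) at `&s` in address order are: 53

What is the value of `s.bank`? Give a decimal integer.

-2

[0]=0x53 (big-endian) → word 0x53
ver [7+:1] = (word>>7) & 0x1 = 0
bank [5+:2] = (word>>5) & 0x3 = 2  ←
type [4+:1] = (word>>4) & 0x1 = 1
mode [3+:1] = (word>>3) & 0x1 = 0
slot [1+:2] = (word>>1) & 0x3 = 1
rsvd [0+:1] = (word>>0) & 0x1 = 1
bank signed 2b, MSB=1: 2 - 4 = -2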